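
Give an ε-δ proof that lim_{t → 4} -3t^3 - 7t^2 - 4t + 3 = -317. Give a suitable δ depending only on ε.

Let ε > 0. We want δ > 0 such that 0 < |t − 4| < δ implies |(-3t^3 - 7t^2 - 4t + 3) + 317| < ε.
(-3t^3 - 7t^2 - 4t + 3) + 317 = -3t^3 - 7t^2 - 4t + 320 = (t − 4)(-3t^2 - 19t - 80).
So |(-3t^3 - 7t^2 - 4t + 3) + 317| = |t − 4|·|-3t^2 - 19t - 80|.
Require δ ≤ 1. Then |t − 4| < 1 gives |t| < 5, and by the triangle inequality |-3t^2 - 19t - 80| ≤ 3·5^2 + 19·5 + 80 = 250.
Hence |(-3t^3 - 7t^2 - 4t + 3) + 317| ≤ 250|t − 4| < ε provided |t − 4| < ε/250.
Take δ = min(1, ε/250). Then 0 < |t − 4| < δ gives both |t − 4| < 1 and |t − 4| < ε/250, so |(-3t^3 - 7t^2 - 4t + 3) + 317| < ε.

δ = min(1, ε/250)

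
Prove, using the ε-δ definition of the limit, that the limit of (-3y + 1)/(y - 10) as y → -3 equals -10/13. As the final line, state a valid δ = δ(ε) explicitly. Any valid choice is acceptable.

δ = min(13/2, (169/58)ε)

Let ε > 0. We want δ > 0 with 0 < |y + 3| < δ ⇒ |(-3y + 1)/(y - 10) + 10/13| < ε.
Combining over a common denominator, (-3y + 1)/(y - 10) + 10/13 = [(-3y + 1)·(-13) − 10·(y - 10)] / [(-13)·(y - 10)] = 29(y + 3) / ((-13)(y - 10)).
So |(-3y + 1)/(y - 10) + 10/13| = 29|y + 3| / (13·|y − 10|).
Restrict δ ≤ 13/2. Then |y + 3| < 13/2 gives |y − 10| = |(y + 3) + (-13)| ≥ 13 − 13/2 = 13/2.
Hence |(-3y + 1)/(y - 10) + 10/13| < 29|y + 3|/(13·(13/2)) = (58/169)|y + 3|, which is < ε once |y + 3| < (169/58)ε.
Take δ = min(13/2, (169/58)ε). Then 0 < |y + 3| < δ forces both bounds, so |(-3y + 1)/(y - 10) + 10/13| < ε.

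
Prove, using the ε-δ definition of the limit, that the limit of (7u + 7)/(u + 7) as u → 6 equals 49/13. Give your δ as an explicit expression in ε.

Fix ε > 0. We want δ > 0 with 0 < |u − 6| < δ ⇒ |(7u + 7)/(u + 7) − (49/13)| < ε.
Combining over a common denominator, (7u + 7)/(u + 7) − (49/13) = [(7u + 7)·13 − 49·(u + 7)] / [13·(u + 7)] = 42(u − 6) / (13(u + 7)).
So |(7u + 7)/(u + 7) − (49/13)| = 42|u − 6| / (13·|u + 7|).
Require δ ≤ 13/2, so |u + 7| ≥ |13| − |u − 6| > 13 − 13/2 = 13/2.
Hence |(7u + 7)/(u + 7) − (49/13)| < 42|u − 6|/(13·(13/2)) = (84/169)|u − 6|, which is < ε once |u − 6| < (169/84)ε.
Take δ = min(13/2, (169/84)ε). Then 0 < |u − 6| < δ forces both bounds, so |(7u + 7)/(u + 7) − (49/13)| < ε.

δ = min(13/2, (169/84)ε)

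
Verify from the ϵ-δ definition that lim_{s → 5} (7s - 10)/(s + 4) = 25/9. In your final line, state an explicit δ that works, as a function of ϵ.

Fix ϵ > 0. We want δ > 0 with 0 < |s − 5| < δ ⇒ |(7s - 10)/(s + 4) − (25/9)| < ϵ.
Combining over a common denominator, (7s - 10)/(s + 4) − (25/9) = [(7s - 10)·9 − 25·(s + 4)] / [9·(s + 4)] = 38(s − 5) / (9(s + 4)).
So |(7s - 10)/(s + 4) − (25/9)| = 38|s − 5| / (9·|s + 4|).
Require δ ≤ 9/2, so |s + 4| ≥ |9| − |s − 5| > 9 − 9/2 = 9/2.
Hence |(7s - 10)/(s + 4) − (25/9)| < 38|s − 5|/(9·(9/2)) = (76/81)|s − 5|, which is < ϵ once |s − 5| < (81/76)ϵ.
Take δ = min(9/2, (81/76)ϵ). Then 0 < |s − 5| < δ forces both bounds, so |(7s - 10)/(s + 4) − (25/9)| < ϵ.

δ = min(9/2, (81/76)ϵ)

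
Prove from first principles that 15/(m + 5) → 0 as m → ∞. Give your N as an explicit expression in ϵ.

N = 15/ϵ

Let ϵ > 0 be given. For m ≥ 1, |15/(m + 5) − 0| = 15/(m + 5) ≤ 15/m.
We need 15/m < ϵ, i.e. m > 15/ϵ.
Take N = 15/ϵ. If m > N then |15/(m + 5)| ≤ 15/m < ϵ.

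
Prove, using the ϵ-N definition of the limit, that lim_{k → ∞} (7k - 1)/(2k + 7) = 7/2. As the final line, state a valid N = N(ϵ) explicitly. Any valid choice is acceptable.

Let ϵ > 0 be given. For k ≥ 1, |(7k - 1)/(2k + 7) − (7/2)| = |-51|/(2(2k + 7)) = 51/(2(2k + 7)).
Since 2k + 7 ≥ 2k for k ≥ 1, this is ≤ 51/(2·2k) = (51/4)/k.
So |(7k - 1)/(2k + 7) − (7/2)| < ϵ whenever k > (51/4)/ϵ.
Take N = (51/4)/ϵ. If k > N then |(7k - 1)/(2k + 7) − (7/2)| ≤ (51/4)/k < ϵ.

N = (51/4)/ϵ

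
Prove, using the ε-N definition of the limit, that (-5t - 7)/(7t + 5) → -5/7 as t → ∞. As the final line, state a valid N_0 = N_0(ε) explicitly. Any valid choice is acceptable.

N_0 = (24/49)/ε

Fix ε > 0. We seek N_0 > 0 such that t > N_0 implies |(-5t - 7)/(7t + 5) + 5/7| < ε.
(-5t - 7)/(7t + 5) + 5/7 = (7(-5t - 7) − (-5)(7t + 5)) / (7(7t + 5)) = -24/(7(7t + 5)).
For t > 0 we have 7t + 5 > 7t, so |(-5t - 7)/(7t + 5) + 5/7| = 24/(7(7t + 5)) < 24/(7·7t) = (24/49)/t.
Thus |(-5t - 7)/(7t + 5) + 5/7| < ε whenever t > (24/49)/ε.
Take N_0 = (24/49)/ε. If t > N_0 then |(-5t - 7)/(7t + 5) + 5/7| < (24/49)/t < ε.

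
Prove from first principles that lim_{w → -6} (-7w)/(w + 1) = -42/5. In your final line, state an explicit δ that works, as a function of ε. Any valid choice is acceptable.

δ = min(5/2, (25/14)ε)

Let ε > 0 be given. We want δ > 0 with 0 < |w + 6| < δ ⇒ |(-7w)/(w + 1) + 42/5| < ε.
Combining over a common denominator, (-7w)/(w + 1) + 42/5 = [(-7w)·(-5) − 42·(w + 1)] / [(-5)·(w + 1)] = -7(w + 6) / ((-5)(w + 1)).
So |(-7w)/(w + 1) + 42/5| = 7|w + 6| / (5·|w + 1|).
Restrict δ ≤ 5/2. Then |w + 6| < 5/2 gives |w + 1| = |(w + 6) + (-5)| ≥ 5 − 5/2 = 5/2.
Hence |(-7w)/(w + 1) + 42/5| < 7|w + 6|/(5·(5/2)) = (14/25)|w + 6|, which is < ε once |w + 6| < (25/14)ε.
Take δ = min(5/2, (25/14)ε). Then 0 < |w + 6| < δ forces both bounds, so |(-7w)/(w + 1) + 42/5| < ε.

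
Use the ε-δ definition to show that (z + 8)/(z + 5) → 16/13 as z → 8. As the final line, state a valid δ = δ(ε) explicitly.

δ = min(13/2, (169/6)ε)

Fix ε > 0. We want δ > 0 with 0 < |z − 8| < δ ⇒ |(z + 8)/(z + 5) − (16/13)| < ε.
Combining over a common denominator, (z + 8)/(z + 5) − (16/13) = [(z + 8)·13 − 16·(z + 5)] / [13·(z + 5)] = -3(z − 8) / (13(z + 5)).
So |(z + 8)/(z + 5) − (16/13)| = 3|z − 8| / (13·|z + 5|).
Restrict δ ≤ 13/2. Then |z − 8| < 13/2 gives |z + 5| = |(z − 8) + 13| ≥ 13 − 13/2 = 13/2.
Hence |(z + 8)/(z + 5) − (16/13)| < 3|z − 8|/(13·(13/2)) = (6/169)|z − 8|, which is < ε once |z − 8| < (169/6)ε.
Take δ = min(13/2, (169/6)ε). Then 0 < |z − 8| < δ forces both bounds, so |(z + 8)/(z + 5) − (16/13)| < ε.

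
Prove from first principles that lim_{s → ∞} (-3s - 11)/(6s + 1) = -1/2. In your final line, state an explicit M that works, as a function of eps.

M = (7/4)/eps

Suppose eps > 0. We seek M > 0 such that s > M implies |(-3s - 11)/(6s + 1) + 1/2| < eps.
(-3s - 11)/(6s + 1) + 1/2 = (6(-3s - 11) − (-3)(6s + 1)) / (6(6s + 1)) = -63/(6(6s + 1)).
For s > 0 we have 6s + 1 > 6s, so |(-3s - 11)/(6s + 1) + 1/2| = 63/(6(6s + 1)) < 63/(6·6s) = (7/4)/s.
Thus |(-3s - 11)/(6s + 1) + 1/2| < eps whenever s > (7/4)/eps.
Take M = (7/4)/eps. If s > M then |(-3s - 11)/(6s + 1) + 1/2| < (7/4)/s < eps.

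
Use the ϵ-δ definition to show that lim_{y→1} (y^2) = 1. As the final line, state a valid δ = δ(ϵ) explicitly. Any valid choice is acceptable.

δ = min(1, ϵ/3)

Suppose ϵ > 0. We seek δ > 0 with 0 < |y − 1| < δ ⇒ |y^2 − 1| < ϵ.
Factor: y^2 − 1 = (y − 1)(y + 1), so |y^2 − 1| = |y − 1|·|y + 1|.
Restrict δ ≤ 1. Then |y − 1| < 1 gives |y| < 2, so by the triangle inequality |y + 1| ≤ 2 + 1 = 3.
Hence |y^2 − 1| ≤ 3|y − 1|, which is < ϵ once |y − 1| < ϵ/3.
Take δ = min(1, ϵ/3). If 0 < |y − 1| < δ then both bounds hold and |y^2 − 1| ≤ 3|y − 1| < 3·(ϵ/3) = ϵ.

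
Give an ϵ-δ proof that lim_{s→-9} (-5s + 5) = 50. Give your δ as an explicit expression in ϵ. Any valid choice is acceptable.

δ = ϵ/5

Let ϵ > 0 be given. We need δ > 0 so that 0 < |s + 9| < δ implies |(-5s + 5) − 50| < ϵ.
Since (-5s + 5) − 50 = -5(s + 9), we have |(-5s + 5) − 50| = 5|s + 9|.
Thus it suffices that |s + 9| < ϵ/5.
Take δ = ϵ/5. If 0 < |s + 9| < δ then |(-5s + 5) − 50| = 5|s + 9| < 5·(ϵ/5) = ϵ.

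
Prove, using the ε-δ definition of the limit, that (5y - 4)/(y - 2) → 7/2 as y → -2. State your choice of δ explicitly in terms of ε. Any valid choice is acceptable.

δ = min(2, (4/3)ε)

Fix ε > 0. We want δ > 0 with 0 < |y + 2| < δ ⇒ |(5y - 4)/(y - 2) − (7/2)| < ε.
Combining over a common denominator, (5y - 4)/(y - 2) − (7/2) = [(5y - 4)·(-4) − (-14)·(y - 2)] / [(-4)·(y - 2)] = -6(y + 2) / ((-4)(y - 2)).
So |(5y - 4)/(y - 2) − (7/2)| = 6|y + 2| / (4·|y − 2|).
Require δ ≤ 2, so |y − 2| ≥ |-4| − |y + 2| > 4 − 2 = 2.
Hence |(5y - 4)/(y - 2) − (7/2)| < 6|y + 2|/(4·2) = (3/4)|y + 2|, which is < ε once |y + 2| < (4/3)ε.
Take δ = min(2, (4/3)ε). Then 0 < |y + 2| < δ forces both bounds, so |(5y - 4)/(y - 2) − (7/2)| < ε.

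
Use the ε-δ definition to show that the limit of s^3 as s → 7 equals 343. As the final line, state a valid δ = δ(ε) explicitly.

δ = min(1, ε/169)

Suppose ε > 0. We seek δ > 0 with 0 < |s − 7| < δ ⇒ |s^3 − 343| < ε.
Factor: s^3 − 343 = (s − 7)(s^2 + 7s + 49), so |s^3 − 343| = |s − 7|·|s^2 + 7s + 49|.
Restrict δ ≤ 1. Then |s − 7| < 1 gives |s| < 8, so by the triangle inequality |s^2 + 7s + 49| ≤ 8^2 + 7·8 + 49 = 169.
Hence |s^3 − 343| ≤ 169|s − 7|, which is < ε once |s − 7| < ε/169.
Take δ = min(1, ε/169). If 0 < |s − 7| < δ then both bounds hold and |s^3 − 343| ≤ 169|s − 7| < 169·(ε/169) = ε.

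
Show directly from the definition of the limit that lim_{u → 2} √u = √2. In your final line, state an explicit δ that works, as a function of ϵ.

δ = min(2, √2·ϵ)

Let ϵ > 0 be given. We want δ > 0 such that 0 < |u − 2| < δ implies |√u − √2| < ϵ.
Multiplying by the conjugate, |√u − √2| = |u − 2|/(√u + √2).
Restrict δ ≤ 2 so that |u − 2| < 2 forces u > 0, and then √u + √2 > √2.
Hence |√u − √2| < |u − 2|/√2, which is < ϵ once |u − 2| < √2·ϵ.
Take δ = min(2, √2·ϵ). If 0 < |u − 2| < δ then u > 0 and |√u − √2| < |u − 2|/√2 < ϵ.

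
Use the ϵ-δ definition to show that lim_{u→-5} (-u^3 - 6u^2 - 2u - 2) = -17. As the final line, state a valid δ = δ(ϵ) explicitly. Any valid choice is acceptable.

Let ϵ > 0 be given. We want δ > 0 such that 0 < |u + 5| < δ implies |(-u^3 - 6u^2 - 2u - 2) + 17| < ϵ.
(-u^3 - 6u^2 - 2u - 2) + 17 = -u^3 - 6u^2 - 2u + 15 = (u + 5)(-u^2 - u + 3).
So |(-u^3 - 6u^2 - 2u - 2) + 17| = |u + 5|·|-u^2 - u + 3|.
Require δ ≤ 2. Then |u + 5| < 2 gives |u| < 7, and by the triangle inequality |-u^2 - u + 3| ≤ 7^2 + 7 + 3 = 59.
Hence |(-u^3 - 6u^2 - 2u - 2) + 17| ≤ 59|u + 5| < ϵ provided |u + 5| < ϵ/59.
Take δ = min(2, ϵ/59). Then 0 < |u + 5| < δ gives both |u + 5| < 2 and |u + 5| < ϵ/59, so |(-u^3 - 6u^2 - 2u - 2) + 17| < ϵ.

δ = min(2, ϵ/59)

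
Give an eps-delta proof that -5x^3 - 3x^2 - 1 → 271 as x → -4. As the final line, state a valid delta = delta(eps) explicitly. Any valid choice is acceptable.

Fix eps > 0. We want delta > 0 such that 0 < |x + 4| < delta implies |(-5x^3 - 3x^2 - 1) − 271| < eps.
(-5x^3 - 3x^2 - 1) − 271 = -5x^3 - 3x^2 - 272 = (x + 4)(-5x^2 + 17x - 68).
So |(-5x^3 - 3x^2 - 1) − 271| = |x + 4|·|-5x^2 + 17x - 68|.
Require delta ≤ 1. Then |x + 4| < 1 gives |x| < 5, and by the triangle inequality |-5x^2 + 17x - 68| ≤ 5·5^2 + 17·5 + 68 = 278.
Hence |(-5x^3 - 3x^2 - 1) − 271| ≤ 278|x + 4| < eps provided |x + 4| < eps/278.
Choosing delta = min(1, eps/278) ensures both conditions, hence |(-5x^3 - 3x^2 - 1) − 271| < eps.

delta = min(1, eps/278)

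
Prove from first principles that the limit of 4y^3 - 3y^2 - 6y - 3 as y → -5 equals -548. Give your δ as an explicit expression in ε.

Let ε > 0 be given. We want δ > 0 such that 0 < |y + 5| < δ implies |(4y^3 - 3y^2 - 6y - 3) + 548| < ε.
(4y^3 - 3y^2 - 6y - 3) + 548 = 4y^3 - 3y^2 - 6y + 545 = (y + 5)(4y^2 - 23y + 109).
So |(4y^3 - 3y^2 - 6y - 3) + 548| = |y + 5|·|4y^2 - 23y + 109|.
Assume first that |y + 5| < 1, so |y| < 6. Then |4y^2 - 23y + 109| ≤ 4·6^2 + 23·6 + 109 = 391.
Hence |(4y^3 - 3y^2 - 6y - 3) + 548| ≤ 391|y + 5| < ε provided |y + 5| < ε/391.
Choosing δ = min(1, ε/391) ensures both conditions, hence |(4y^3 - 3y^2 - 6y - 3) + 548| < ε.

δ = min(1, ε/391)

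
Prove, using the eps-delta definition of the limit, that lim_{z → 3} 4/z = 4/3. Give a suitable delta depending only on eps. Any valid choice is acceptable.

delta = min(3/2, (9/8)eps)

Let eps > 0 be given. We seek delta > 0 such that 0 < |z − 3| < delta implies |4/z − (4/3)| < eps.
|4/z − (4/3)| = 4·|3 − z|/(3·|z|) = 4|z − 3|/(3|z|).
Restrict delta ≤ 3/2. Then |z − 3| < 3/2 gives |z| > 3/2, so 3|z| > 9/2.
Then |4/z − (4/3)| < 4|z − 3|/(9/2), which is < eps when |z − 3| < (9/8)eps.
Take delta = min(3/2, (9/8)eps). Then 0 < |z − 3| < delta gives both |z − 3| < 3/2 and |z − 3| < (9/8)eps, so |4/z − (4/3)| < eps.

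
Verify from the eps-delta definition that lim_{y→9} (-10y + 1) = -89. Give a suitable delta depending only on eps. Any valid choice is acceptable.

delta = eps/10

Let eps > 0. We need delta > 0 so that 0 < |y − 9| < delta implies |(-10y + 1) + 89| < eps.
|(-10y + 1) + 89| = |-10y + 90| = 10|y − 9|.
So 10|y − 9| < eps exactly when |y − 9| < eps/10.
Take delta = eps/10. If 0 < |y − 9| < delta then |(-10y + 1) + 89| = 10|y − 9| < 10·(eps/10) = eps.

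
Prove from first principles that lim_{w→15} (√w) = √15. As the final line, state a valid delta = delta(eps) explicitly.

delta = min(15, √15·eps)

Let eps > 0. We want delta > 0 such that 0 < |w − 15| < delta implies |√w − √15| < eps.
Rationalise: √w − √15 = (w − 15)/(√w + √15), so |√w − √15| = |w − 15|/(√w + √15).
Restrict delta ≤ 15 so that |w − 15| < 15 forces w > 0, and then √w + √15 > √15.
Hence |√w − √15| < |w − 15|/√15, which is < eps once |w − 15| < √15·eps.
Take delta = min(15, √15·eps). If 0 < |w − 15| < delta then w > 0 and |√w − √15| < |w − 15|/√15 < eps.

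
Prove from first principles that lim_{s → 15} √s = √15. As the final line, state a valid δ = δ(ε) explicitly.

Fix ε > 0. We want δ > 0 such that 0 < |s − 15| < δ implies |√s − √15| < ε.
Multiplying by the conjugate, |√s − √15| = |s − 15|/(√s + √15).
Restrict δ ≤ 15 so that |s − 15| < 15 forces s > 0, and then √s + √15 > √15.
Hence |√s − √15| < |s − 15|/√15, which is < ε once |s − 15| < √15·ε.
Take δ = min(15, √15·ε). If 0 < |s − 15| < δ then s > 0 and |√s − √15| < |s − 15|/√15 < ε.

δ = min(15, √15·ε)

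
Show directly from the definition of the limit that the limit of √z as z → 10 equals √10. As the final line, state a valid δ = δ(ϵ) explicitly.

δ = min(10, √10·ϵ)

Let ϵ > 0 be given. We want δ > 0 such that 0 < |z − 10| < δ implies |√z − √10| < ϵ.
Rationalise: √z − √10 = (z − 10)/(√z + √10), so |√z − √10| = |z − 10|/(√z + √10).
Restrict δ ≤ 10 so that |z − 10| < 10 forces z > 0, and then √z + √10 > √10.
Hence |√z − √10| < |z − 10|/√10, which is < ϵ once |z − 10| < √10·ϵ.
Take δ = min(10, √10·ϵ). If 0 < |z − 10| < δ then z > 0 and |√z − √10| < |z − 10|/√10 < ϵ.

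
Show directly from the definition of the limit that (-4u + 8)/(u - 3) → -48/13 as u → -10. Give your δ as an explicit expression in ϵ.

δ = min(13/2, (169/8)ϵ)

Fix ϵ > 0. We want δ > 0 with 0 < |u + 10| < δ ⇒ |(-4u + 8)/(u - 3) + 48/13| < ϵ.
Combining over a common denominator, (-4u + 8)/(u - 3) + 48/13 = [(-4u + 8)·(-13) − 48·(u - 3)] / [(-13)·(u - 3)] = 4(u + 10) / ((-13)(u - 3)).
So |(-4u + 8)/(u - 3) + 48/13| = 4|u + 10| / (13·|u − 3|).
Restrict δ ≤ 13/2. Then |u + 10| < 13/2 gives |u − 3| = |(u + 10) + (-13)| ≥ 13 − 13/2 = 13/2.
Hence |(-4u + 8)/(u - 3) + 48/13| < 4|u + 10|/(13·(13/2)) = (8/169)|u + 10|, which is < ϵ once |u + 10| < (169/8)ϵ.
Take δ = min(13/2, (169/8)ϵ). Then 0 < |u + 10| < δ forces both bounds, so |(-4u + 8)/(u - 3) + 48/13| < ϵ.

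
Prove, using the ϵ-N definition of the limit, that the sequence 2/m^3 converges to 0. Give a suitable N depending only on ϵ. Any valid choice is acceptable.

Fix ϵ > 0. For m ≥ 1, |2/m^3 − 0| = 2/m^3.
2/m^3 < ϵ ⇔ m^3 > 2/ϵ ⇔ m > (2/ϵ)^{1/3}.
Take N = (2/ϵ)^{1/3}. Then m > N implies 2/m^3 < ϵ.

N = (2/ϵ)^{1/3}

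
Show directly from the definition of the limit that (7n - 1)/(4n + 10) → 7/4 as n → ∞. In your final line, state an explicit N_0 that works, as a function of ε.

N_0 = (37/8)/ε

Let ε > 0. For n ≥ 1, |(7n - 1)/(4n + 10) − (7/4)| = |-74|/(4(4n + 10)) = 74/(4(4n + 10)).
Since 4n + 10 ≥ 4n for n ≥ 1, this is ≤ 74/(4·4n) = (37/8)/n.
So |(7n - 1)/(4n + 10) − (7/4)| < ε whenever n > (37/8)/ε.
Take N_0 = (37/8)/ε. If n > N_0 then |(7n - 1)/(4n + 10) − (7/4)| ≤ (37/8)/n < ε.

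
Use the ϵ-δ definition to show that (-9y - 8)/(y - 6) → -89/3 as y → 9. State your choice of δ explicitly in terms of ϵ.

Let ϵ > 0 be given. We want δ > 0 with 0 < |y − 9| < δ ⇒ |(-9y - 8)/(y - 6) + 89/3| < ϵ.
Combining over a common denominator, (-9y - 8)/(y - 6) + 89/3 = [(-9y - 8)·3 − (-89)·(y - 6)] / [3·(y - 6)] = 62(y − 9) / (3(y - 6)).
So |(-9y - 8)/(y - 6) + 89/3| = 62|y − 9| / (3·|y − 6|).
Restrict δ ≤ 3/2. Then |y − 9| < 3/2 gives |y − 6| = |(y − 9) + 3| ≥ 3 − 3/2 = 3/2.
Hence |(-9y - 8)/(y - 6) + 89/3| < 62|y − 9|/(3·(3/2)) = (124/9)|y − 9|, which is < ϵ once |y − 9| < (9/124)ϵ.
Take δ = min(3/2, (9/124)ϵ). Then 0 < |y − 9| < δ forces both bounds, so |(-9y - 8)/(y - 6) + 89/3| < ϵ.

δ = min(3/2, (9/124)ϵ)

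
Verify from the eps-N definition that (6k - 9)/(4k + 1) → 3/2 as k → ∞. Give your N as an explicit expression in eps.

N = (21/8)/eps

Fix eps > 0. For k ≥ 1, |(6k - 9)/(4k + 1) − (3/2)| = |-42|/(4(4k + 1)) = 42/(4(4k + 1)).
Since 4k + 1 ≥ 4k for k ≥ 1, this is ≤ 42/(4·4k) = (21/8)/k.
So |(6k - 9)/(4k + 1) − (3/2)| < eps whenever k > (21/8)/eps.
Take N = (21/8)/eps. If k > N then |(6k - 9)/(4k + 1) − (3/2)| ≤ (21/8)/k < eps.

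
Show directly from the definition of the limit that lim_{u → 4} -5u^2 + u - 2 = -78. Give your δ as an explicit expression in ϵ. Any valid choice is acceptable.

Suppose ϵ > 0. We want δ > 0 such that 0 < |u − 4| < δ implies |(-5u^2 + u - 2) + 78| < ϵ.
(-5u^2 + u - 2) + 78 = -5u^2 + u + 76 = (u − 4)(-5u - 19).
So |(-5u^2 + u - 2) + 78| = |u − 4|·|-5u - 19|.
Require δ ≤ 1. Then |u − 4| < 1 gives |u| < 5, and by the triangle inequality |-5u - 19| ≤ 5·5 + 19 = 44.
Hence |(-5u^2 + u - 2) + 78| ≤ 44|u − 4| < ϵ provided |u − 4| < ϵ/44.
Take δ = min(1, ϵ/44). Then 0 < |u − 4| < δ gives both |u − 4| < 1 and |u − 4| < ϵ/44, so |(-5u^2 + u - 2) + 78| < ϵ.

δ = min(1, ϵ/44)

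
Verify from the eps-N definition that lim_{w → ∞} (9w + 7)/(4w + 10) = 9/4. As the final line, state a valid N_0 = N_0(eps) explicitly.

Fix eps > 0. We seek N_0 > 0 such that w > N_0 implies |(9w + 7)/(4w + 10) − (9/4)| < eps.
(9w + 7)/(4w + 10) − (9/4) = (4(9w + 7) − 9(4w + 10)) / (4(4w + 10)) = -62/(4(4w + 10)).
For w > 0 we have 4w + 10 > 4w, so |(9w + 7)/(4w + 10) − (9/4)| = 62/(4(4w + 10)) < 62/(4·4w) = (31/8)/w.
Thus |(9w + 7)/(4w + 10) − (9/4)| < eps whenever w > (31/8)/eps.
Take N_0 = (31/8)/eps. If w > N_0 then |(9w + 7)/(4w + 10) − (9/4)| < (31/8)/w < eps.

N_0 = (31/8)/eps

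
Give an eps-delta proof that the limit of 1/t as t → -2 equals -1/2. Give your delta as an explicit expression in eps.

delta = min(1, 2eps)

Let eps > 0 be given. We seek delta > 0 such that 0 < |t + 2| < delta implies |1/t + 1/2| < eps.
|1/t + 1/2| = |-2 − t|/(2·|t|) = |t + 2|/(2|t|).
Require delta ≤ 1 so that |t| > 2 − 1 = 1, hence 2|t| > 2.
Then |1/t + 1/2| < |t + 2|/2, which is < eps when |t + 2| < 2eps.
Take delta = min(1, 2eps). Then 0 < |t + 2| < delta gives both |t + 2| < 1 and |t + 2| < 2eps, so |1/t + 1/2| < eps.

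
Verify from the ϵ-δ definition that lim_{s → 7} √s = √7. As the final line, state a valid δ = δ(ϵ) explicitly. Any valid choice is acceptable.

δ = min(7, √7·ϵ)

Suppose ϵ > 0. We want δ > 0 such that 0 < |s − 7| < δ implies |√s − √7| < ϵ.
Multiplying by the conjugate, |√s − √7| = |s − 7|/(√s + √7).
Restrict δ ≤ 7 so that |s − 7| < 7 forces s > 0, and then √s + √7 > √7.
Hence |√s − √7| < |s − 7|/√7, which is < ϵ once |s − 7| < √7·ϵ.
Take δ = min(7, √7·ϵ). If 0 < |s − 7| < δ then s > 0 and |√s − √7| < |s − 7|/√7 < ϵ.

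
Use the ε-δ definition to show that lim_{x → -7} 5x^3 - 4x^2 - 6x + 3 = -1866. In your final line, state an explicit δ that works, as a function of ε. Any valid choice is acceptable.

Let ε > 0. We want δ > 0 such that 0 < |x + 7| < δ implies |(5x^3 - 4x^2 - 6x + 3) + 1866| < ε.
(5x^3 - 4x^2 - 6x + 3) + 1866 = 5x^3 - 4x^2 - 6x + 1869 = (x + 7)(5x^2 - 39x + 267).
So |(5x^3 - 4x^2 - 6x + 3) + 1866| = |x + 7|·|5x^2 - 39x + 267|.
Assume first that |x + 7| < 1, so |x| < 8. Then |5x^2 - 39x + 267| ≤ 5·8^2 + 39·8 + 267 = 899.
Hence |(5x^3 - 4x^2 - 6x + 3) + 1866| ≤ 899|x + 7| < ε provided |x + 7| < ε/899.
Choosing δ = min(1, ε/899) ensures both conditions, hence |(5x^3 - 4x^2 - 6x + 3) + 1866| < ε.

δ = min(1, ε/899)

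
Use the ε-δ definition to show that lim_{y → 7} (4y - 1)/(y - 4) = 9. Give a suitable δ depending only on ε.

Let ε > 0. We want δ > 0 with 0 < |y − 7| < δ ⇒ |(4y - 1)/(y - 4) − 9| < ε.
Combining over a common denominator, (4y - 1)/(y - 4) − 9 = [(4y - 1)·3 − 27·(y - 4)] / [3·(y - 4)] = -15(y − 7) / (3(y - 4)).
So |(4y - 1)/(y - 4) − 9| = 15|y − 7| / (3·|y − 4|).
Require δ ≤ 3/2, so |y − 4| ≥ |3| − |y − 7| > 3 − 3/2 = 3/2.
Hence |(4y - 1)/(y - 4) − 9| < 15|y − 7|/(3·(3/2)) = (10/3)|y − 7|, which is < ε once |y − 7| < (3/10)ε.
Take δ = min(3/2, (3/10)ε). Then 0 < |y − 7| < δ forces both bounds, so |(4y - 1)/(y - 4) − 9| < ε.

δ = min(3/2, (3/10)ε)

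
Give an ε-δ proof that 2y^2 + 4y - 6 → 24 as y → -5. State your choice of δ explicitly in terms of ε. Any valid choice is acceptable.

δ = min(1, ε/18)

Let ε > 0. We want δ > 0 such that 0 < |y + 5| < δ implies |(2y^2 + 4y - 6) − 24| < ε.
(2y^2 + 4y - 6) − 24 = 2y^2 + 4y - 30 = (y + 5)(2y - 6).
So |(2y^2 + 4y - 6) − 24| = |y + 5|·|2y - 6|.
Require δ ≤ 1. Then |y + 5| < 1 gives |y| < 6, and by the triangle inequality |2y - 6| ≤ 2·6 + 6 = 18.
Hence |(2y^2 + 4y - 6) − 24| ≤ 18|y + 5| < ε provided |y + 5| < ε/18.
Choosing δ = min(1, ε/18) ensures both conditions, hence |(2y^2 + 4y - 6) − 24| < ε.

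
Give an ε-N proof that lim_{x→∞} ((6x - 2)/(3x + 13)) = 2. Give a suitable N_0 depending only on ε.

N_0 = (28/3)/ε

Suppose ε > 0. We seek N_0 > 0 such that x > N_0 implies |(6x - 2)/(3x + 13) − 2| < ε.
(6x - 2)/(3x + 13) − 2 = (3(6x - 2) − 6(3x + 13)) / (3(3x + 13)) = -84/(3(3x + 13)).
For x > 0 we have 3x + 13 > 3x, so |(6x - 2)/(3x + 13) − 2| = 84/(3(3x + 13)) < 84/(3·3x) = (28/3)/x.
Thus |(6x - 2)/(3x + 13) − 2| < ε whenever x > (28/3)/ε.
Take N_0 = (28/3)/ε. If x > N_0 then |(6x - 2)/(3x + 13) − 2| < (28/3)/x < ε.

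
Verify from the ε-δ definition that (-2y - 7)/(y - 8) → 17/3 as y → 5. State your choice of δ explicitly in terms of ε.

Let ε > 0 be given. We want δ > 0 with 0 < |y − 5| < δ ⇒ |(-2y - 7)/(y - 8) − (17/3)| < ε.
Combining over a common denominator, (-2y - 7)/(y - 8) − (17/3) = [(-2y - 7)·(-3) − (-17)·(y - 8)] / [(-3)·(y - 8)] = 23(y − 5) / ((-3)(y - 8)).
So |(-2y - 7)/(y - 8) − (17/3)| = 23|y − 5| / (3·|y − 8|).
Restrict δ ≤ 3/2. Then |y − 5| < 3/2 gives |y − 8| = |(y − 5) + (-3)| ≥ 3 − 3/2 = 3/2.
Hence |(-2y - 7)/(y - 8) − (17/3)| < 23|y − 5|/(3·(3/2)) = (46/9)|y − 5|, which is < ε once |y − 5| < (9/46)ε.
Take δ = min(3/2, (9/46)ε). Then 0 < |y − 5| < δ forces both bounds, so |(-2y - 7)/(y - 8) − (17/3)| < ε.

δ = min(3/2, (9/46)ε)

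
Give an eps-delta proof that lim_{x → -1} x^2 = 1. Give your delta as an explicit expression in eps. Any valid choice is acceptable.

Let eps > 0 be given. We seek delta > 0 with 0 < |x + 1| < delta ⇒ |x^2 − 1| < eps.
Factor: x^2 − 1 = (x + 1)(x - 1), so |x^2 − 1| = |x + 1|·|x - 1|.
Restrict delta ≤ 1. Then |x + 1| < 1 gives |x| < 2, so by the triangle inequality |x - 1| ≤ 2 + 1 = 3.
Hence |x^2 − 1| ≤ 3|x + 1|, which is < eps once |x + 1| < eps/3.
Take delta = min(1, eps/3). If 0 < |x + 1| < delta then both bounds hold and |x^2 − 1| ≤ 3|x + 1| < 3·(eps/3) = eps.

delta = min(1, eps/3)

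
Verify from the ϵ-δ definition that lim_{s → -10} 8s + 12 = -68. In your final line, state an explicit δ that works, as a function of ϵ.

δ = ϵ/8

Let ϵ > 0. We need δ > 0 so that 0 < |s + 10| < δ implies |(8s + 12) + 68| < ϵ.
Since (8s + 12) + 68 = 8(s + 10), we have |(8s + 12) + 68| = 8|s + 10|.
Thus it suffices that |s + 10| < ϵ/8.
Choosing δ = ϵ/8 gives |(8s + 12) + 68| = 8|s + 10| < ϵ whenever |s + 10| < δ.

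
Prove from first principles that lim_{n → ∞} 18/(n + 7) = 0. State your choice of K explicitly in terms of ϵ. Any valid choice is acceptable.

Let ϵ > 0 be given. For n ≥ 1, |18/(n + 7) − 0| = 18/(n + 7) ≤ 18/n.
We need 18/n < ϵ, i.e. n > 18/ϵ.
Take K = 18/ϵ. If n > K then |18/(n + 7)| ≤ 18/n < ϵ.

K = 18/ϵ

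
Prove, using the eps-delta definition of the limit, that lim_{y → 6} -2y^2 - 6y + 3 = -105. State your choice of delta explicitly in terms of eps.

Suppose eps > 0. We want delta > 0 such that 0 < |y − 6| < delta implies |(-2y^2 - 6y + 3) + 105| < eps.
(-2y^2 - 6y + 3) + 105 = -2y^2 - 6y + 108 = (y − 6)(-2y - 18).
So |(-2y^2 - 6y + 3) + 105| = |y − 6|·|-2y - 18|.
Assume first that |y − 6| < 1, so |y| < 7. Then |-2y - 18| ≤ 2·7 + 18 = 32.
Hence |(-2y^2 - 6y + 3) + 105| ≤ 32|y − 6| < eps provided |y − 6| < eps/32.
Choosing delta = min(1, eps/32) ensures both conditions, hence |(-2y^2 - 6y + 3) + 105| < eps.

delta = min(1, eps/32)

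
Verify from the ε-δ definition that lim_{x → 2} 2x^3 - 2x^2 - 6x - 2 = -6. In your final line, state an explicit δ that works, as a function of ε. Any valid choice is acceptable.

Suppose ε > 0. We want δ > 0 such that 0 < |x − 2| < δ implies |(2x^3 - 2x^2 - 6x - 2) + 6| < ε.
(2x^3 - 2x^2 - 6x - 2) + 6 = 2x^3 - 2x^2 - 6x + 4 = (x − 2)(2x^2 + 2x - 2).
So |(2x^3 - 2x^2 - 6x - 2) + 6| = |x − 2|·|2x^2 + 2x - 2|.
Require δ ≤ 1. Then |x − 2| < 1 gives |x| < 3, and by the triangle inequality |2x^2 + 2x - 2| ≤ 2·3^2 + 2·3 + 2 = 26.
Hence |(2x^3 - 2x^2 - 6x - 2) + 6| ≤ 26|x − 2| < ε provided |x − 2| < ε/26.
Choosing δ = min(1, ε/26) ensures both conditions, hence |(2x^3 - 2x^2 - 6x - 2) + 6| < ε.

δ = min(1, ε/26)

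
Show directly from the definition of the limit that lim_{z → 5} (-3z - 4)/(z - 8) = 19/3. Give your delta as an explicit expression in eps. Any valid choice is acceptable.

delta = min(3/2, (9/56)eps)

Suppose eps > 0. We want delta > 0 with 0 < |z − 5| < delta ⇒ |(-3z - 4)/(z - 8) − (19/3)| < eps.
Combining over a common denominator, (-3z - 4)/(z - 8) − (19/3) = [(-3z - 4)·(-3) − (-19)·(z - 8)] / [(-3)·(z - 8)] = 28(z − 5) / ((-3)(z - 8)).
So |(-3z - 4)/(z - 8) − (19/3)| = 28|z − 5| / (3·|z − 8|).
Require delta ≤ 3/2, so |z − 8| ≥ |-3| − |z − 5| > 3 − 3/2 = 3/2.
Hence |(-3z - 4)/(z - 8) − (19/3)| < 28|z − 5|/(3·(3/2)) = (56/9)|z − 5|, which is < eps once |z − 5| < (9/56)eps.
Take delta = min(3/2, (9/56)eps). Then 0 < |z − 5| < delta forces both bounds, so |(-3z - 4)/(z - 8) − (19/3)| < eps.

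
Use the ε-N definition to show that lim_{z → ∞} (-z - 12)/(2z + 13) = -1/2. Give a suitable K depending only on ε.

K = (11/4)/ε

Suppose ε > 0. We seek K > 0 such that z > K implies |(-z - 12)/(2z + 13) + 1/2| < ε.
(-z - 12)/(2z + 13) + 1/2 = (2(-z - 12) − (-1)(2z + 13)) / (2(2z + 13)) = -11/(2(2z + 13)).
For z > 0 we have 2z + 13 > 2z, so |(-z - 12)/(2z + 13) + 1/2| = 11/(2(2z + 13)) < 11/(2·2z) = (11/4)/z.
Thus |(-z - 12)/(2z + 13) + 1/2| < ε whenever z > (11/4)/ε.
Take K = (11/4)/ε. If z > K then |(-z - 12)/(2z + 13) + 1/2| < (11/4)/z < ε.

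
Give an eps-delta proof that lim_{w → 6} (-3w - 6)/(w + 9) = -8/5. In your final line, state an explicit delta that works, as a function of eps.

delta = min(15/2, (75/14)eps)

Suppose eps > 0. We want delta > 0 with 0 < |w − 6| < delta ⇒ |(-3w - 6)/(w + 9) + 8/5| < eps.
Combining over a common denominator, (-3w - 6)/(w + 9) + 8/5 = [(-3w - 6)·15 − (-24)·(w + 9)] / [15·(w + 9)] = -21(w − 6) / (15(w + 9)).
So |(-3w - 6)/(w + 9) + 8/5| = 21|w − 6| / (15·|w + 9|).
Require delta ≤ 15/2, so |w + 9| ≥ |15| − |w − 6| > 15 − 15/2 = 15/2.
Hence |(-3w - 6)/(w + 9) + 8/5| < 21|w − 6|/(15·(15/2)) = (14/75)|w − 6|, which is < eps once |w − 6| < (75/14)eps.
Take delta = min(15/2, (75/14)eps). Then 0 < |w − 6| < delta forces both bounds, so |(-3w - 6)/(w + 9) + 8/5| < eps.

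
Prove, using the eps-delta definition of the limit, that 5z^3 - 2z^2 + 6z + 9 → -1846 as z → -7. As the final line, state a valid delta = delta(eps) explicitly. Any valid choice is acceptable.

delta = min(1, eps/881)

Let eps > 0. We want delta > 0 such that 0 < |z + 7| < delta implies |(5z^3 - 2z^2 + 6z + 9) + 1846| < eps.
(5z^3 - 2z^2 + 6z + 9) + 1846 = 5z^3 - 2z^2 + 6z + 1855 = (z + 7)(5z^2 - 37z + 265).
So |(5z^3 - 2z^2 + 6z + 9) + 1846| = |z + 7|·|5z^2 - 37z + 265|.
Assume first that |z + 7| < 1, so |z| < 8. Then |5z^2 - 37z + 265| ≤ 5·8^2 + 37·8 + 265 = 881.
Hence |(5z^3 - 2z^2 + 6z + 9) + 1846| ≤ 881|z + 7| < eps provided |z + 7| < eps/881.
Choosing delta = min(1, eps/881) ensures both conditions, hence |(5z^3 - 2z^2 + 6z + 9) + 1846| < eps.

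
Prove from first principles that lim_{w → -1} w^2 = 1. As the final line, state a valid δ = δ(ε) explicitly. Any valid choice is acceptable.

δ = min(1, ε/3)

Fix ε > 0. We seek δ > 0 with 0 < |w + 1| < δ ⇒ |w^2 − 1| < ε.
Factor: w^2 − 1 = (w + 1)(w - 1), so |w^2 − 1| = |w + 1|·|w - 1|.
Impose δ ≤ 1 so that |w| < 2; then |w - 1| ≤ 3.
Hence |w^2 − 1| ≤ 3|w + 1|, which is < ε once |w + 1| < ε/3.
Take δ = min(1, ε/3). If 0 < |w + 1| < δ then both bounds hold and |w^2 − 1| ≤ 3|w + 1| < 3·(ε/3) = ε.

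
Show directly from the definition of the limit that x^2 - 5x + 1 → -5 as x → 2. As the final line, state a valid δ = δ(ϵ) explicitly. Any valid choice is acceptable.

δ = min(1, ϵ/6)

Suppose ϵ > 0. We want δ > 0 such that 0 < |x − 2| < δ implies |(x^2 - 5x + 1) + 5| < ϵ.
(x^2 - 5x + 1) + 5 = x^2 - 5x + 6 = (x − 2)(x - 3).
So |(x^2 - 5x + 1) + 5| = |x − 2|·|x - 3|.
Require δ ≤ 1. Then |x − 2| < 1 gives |x| < 3, and by the triangle inequality |x - 3| ≤ 3 + 3 = 6.
Hence |(x^2 - 5x + 1) + 5| ≤ 6|x − 2| < ϵ provided |x − 2| < ϵ/6.
Choosing δ = min(1, ϵ/6) ensures both conditions, hence |(x^2 - 5x + 1) + 5| < ϵ.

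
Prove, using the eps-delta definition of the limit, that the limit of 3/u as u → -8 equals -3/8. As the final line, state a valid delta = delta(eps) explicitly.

delta = min(4, (32/3)eps)

Fix eps > 0. We seek delta > 0 such that 0 < |u + 8| < delta implies |3/u + 3/8| < eps.
|3/u + 3/8| = 3·|-8 − u|/(8·|u|) = 3|u + 8|/(8|u|).
Require delta ≤ 4 so that |u| > 8 − 4 = 4, hence 8|u| > 32.
Then |3/u + 3/8| < 3|u + 8|/32, which is < eps when |u + 8| < (32/3)eps.
Take delta = min(4, (32/3)eps). Then 0 < |u + 8| < delta gives both |u + 8| < 4 and |u + 8| < (32/3)eps, so |3/u + 3/8| < eps.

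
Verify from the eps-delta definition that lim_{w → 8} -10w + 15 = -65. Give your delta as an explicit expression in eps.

delta = eps/10

Suppose eps > 0. We need delta > 0 so that 0 < |w − 8| < delta implies |(-10w + 15) + 65| < eps.
Since (-10w + 15) + 65 = -10(w − 8), we have |(-10w + 15) + 65| = 10|w − 8|.
So 10|w − 8| < eps exactly when |w − 8| < eps/10.
Take delta = eps/10. If 0 < |w − 8| < delta then |(-10w + 15) + 65| = 10|w − 8| < 10·(eps/10) = eps.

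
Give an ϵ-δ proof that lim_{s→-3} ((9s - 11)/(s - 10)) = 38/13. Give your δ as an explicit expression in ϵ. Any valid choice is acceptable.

Let ϵ > 0 be given. We want δ > 0 with 0 < |s + 3| < δ ⇒ |(9s - 11)/(s - 10) − (38/13)| < ϵ.
Combining over a common denominator, (9s - 11)/(s - 10) − (38/13) = [(9s - 11)·(-13) − (-38)·(s - 10)] / [(-13)·(s - 10)] = -79(s + 3) / ((-13)(s - 10)).
So |(9s - 11)/(s - 10) − (38/13)| = 79|s + 3| / (13·|s − 10|).
Require δ ≤ 13/2, so |s − 10| ≥ |-13| − |s + 3| > 13 − 13/2 = 13/2.
Hence |(9s - 11)/(s - 10) − (38/13)| < 79|s + 3|/(13·(13/2)) = (158/169)|s + 3|, which is < ϵ once |s + 3| < (169/158)ϵ.
Take δ = min(13/2, (169/158)ϵ). Then 0 < |s + 3| < δ forces both bounds, so |(9s - 11)/(s - 10) − (38/13)| < ϵ.

δ = min(13/2, (169/158)ϵ)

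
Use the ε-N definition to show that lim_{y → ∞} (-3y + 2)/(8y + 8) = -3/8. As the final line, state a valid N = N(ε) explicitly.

N = (5/8)/ε

Let ε > 0 be given. We seek N > 0 such that y > N implies |(-3y + 2)/(8y + 8) + 3/8| < ε.
(-3y + 2)/(8y + 8) + 3/8 = (8(-3y + 2) − (-3)(8y + 8)) / (8(8y + 8)) = 40/(8(8y + 8)).
For y > 0 we have 8y + 8 > 8y, so |(-3y + 2)/(8y + 8) + 3/8| = 40/(8(8y + 8)) < 40/(8·8y) = (5/8)/y.
Thus |(-3y + 2)/(8y + 8) + 3/8| < ε whenever y > (5/8)/ε.
Take N = (5/8)/ε. If y > N then |(-3y + 2)/(8y + 8) + 3/8| < (5/8)/y < ε.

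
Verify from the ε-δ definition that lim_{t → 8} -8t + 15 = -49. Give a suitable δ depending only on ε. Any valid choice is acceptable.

Let ε > 0 be given. We need δ > 0 so that 0 < |t − 8| < δ implies |(-8t + 15) + 49| < ε.
|(-8t + 15) + 49| = |-8t + 64| = 8|t − 8|.
So 8|t − 8| < ε exactly when |t − 8| < ε/8.
Take δ = ε/8. If 0 < |t − 8| < δ then |(-8t + 15) + 49| = 8|t − 8| < 8·(ε/8) = ε.

δ = ε/8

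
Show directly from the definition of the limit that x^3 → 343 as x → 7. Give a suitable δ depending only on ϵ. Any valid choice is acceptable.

δ = min(1, ϵ/169)

Let ϵ > 0 be given. We seek δ > 0 with 0 < |x − 7| < δ ⇒ |x^3 − 343| < ϵ.
Factor: x^3 − 343 = (x − 7)(x^2 + 7x + 49), so |x^3 − 343| = |x − 7|·|x^2 + 7x + 49|.
Restrict δ ≤ 1. Then |x − 7| < 1 gives |x| < 8, so by the triangle inequality |x^2 + 7x + 49| ≤ 8^2 + 7·8 + 49 = 169.
Hence |x^3 − 343| ≤ 169|x − 7|, which is < ϵ once |x − 7| < ϵ/169.
Take δ = min(1, ϵ/169). If 0 < |x − 7| < δ then both bounds hold and |x^3 − 343| ≤ 169|x − 7| < 169·(ϵ/169) = ϵ.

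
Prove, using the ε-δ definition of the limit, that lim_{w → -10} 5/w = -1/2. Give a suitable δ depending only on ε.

Fix ε > 0. We seek δ > 0 such that 0 < |w + 10| < δ implies |5/w + 1/2| < ε.
|5/w + 1/2| = 5·|-10 − w|/(10·|w|) = 5|w + 10|/(10|w|).
Restrict δ ≤ 5. Then |w + 10| < 5 gives |w| > 5, so 10|w| > 50.
Then |5/w + 1/2| < 5|w + 10|/50, which is < ε when |w + 10| < 10ε.
Take δ = min(5, 10ε). Then 0 < |w + 10| < δ gives both |w + 10| < 5 and |w + 10| < 10ε, so |5/w + 1/2| < ε.

δ = min(5, 10ε)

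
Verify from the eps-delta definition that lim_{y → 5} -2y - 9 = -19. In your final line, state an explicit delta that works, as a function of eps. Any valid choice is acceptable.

delta = eps/2

Let eps > 0 be given. We need delta > 0 so that 0 < |y − 5| < delta implies |(-2y - 9) + 19| < eps.
|(-2y - 9) + 19| = |-2y + 10| = 2|y − 5|.
Thus it suffices that |y − 5| < eps/2.
Choosing delta = eps/2 gives |(-2y - 9) + 19| = 2|y − 5| < eps whenever |y − 5| < delta.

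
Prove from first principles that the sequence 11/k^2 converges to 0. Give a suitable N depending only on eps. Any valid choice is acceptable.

Suppose eps > 0. For k ≥ 1, |11/k^2 − 0| = 11/k^2.
11/k^2 < eps ⇔ k^2 > 11/eps ⇔ k > (11/eps)^{1/2}.
Take N = (11/eps)^{1/2}. Then k > N implies 11/k^2 < eps.

N = (11/eps)^{1/2}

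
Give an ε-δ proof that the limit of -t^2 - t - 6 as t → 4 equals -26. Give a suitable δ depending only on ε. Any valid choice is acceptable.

Let ε > 0 be given. We want δ > 0 such that 0 < |t − 4| < δ implies |(-t^2 - t - 6) + 26| < ε.
(-t^2 - t - 6) + 26 = -t^2 - t + 20 = (t − 4)(-t - 5).
So |(-t^2 - t - 6) + 26| = |t − 4|·|-t - 5|.
Assume first that |t − 4| < 1, so |t| < 5. Then |-t - 5| ≤ 5 + 5 = 10.
Hence |(-t^2 - t - 6) + 26| ≤ 10|t − 4| < ε provided |t − 4| < ε/10.
Choosing δ = min(1, ε/10) ensures both conditions, hence |(-t^2 - t - 6) + 26| < ε.

δ = min(1, ε/10)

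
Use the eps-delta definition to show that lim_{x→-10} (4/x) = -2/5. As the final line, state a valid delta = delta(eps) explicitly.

Fix eps > 0. We seek delta > 0 such that 0 < |x + 10| < delta implies |4/x + 2/5| < eps.
|4/x + 2/5| = 4·|-10 − x|/(10·|x|) = 4|x + 10|/(10|x|).
Restrict delta ≤ 5. Then |x + 10| < 5 gives |x| > 5, so 10|x| > 50.
Then |4/x + 2/5| < 4|x + 10|/50, which is < eps when |x + 10| < (25/2)eps.
Take delta = min(5, (25/2)eps). Then 0 < |x + 10| < delta gives both |x + 10| < 5 and |x + 10| < (25/2)eps, so |4/x + 2/5| < eps.

delta = min(5, (25/2)eps)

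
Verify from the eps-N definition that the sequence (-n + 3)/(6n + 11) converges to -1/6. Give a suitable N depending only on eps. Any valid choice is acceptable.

N = (29/36)/eps

Let eps > 0 be given. For n ≥ 1, |(-n + 3)/(6n + 11) + 1/6| = |29|/(6(6n + 11)) = 29/(6(6n + 11)).
Since 6n + 11 ≥ 6n for n ≥ 1, this is ≤ 29/(6·6n) = (29/36)/n.
So |(-n + 3)/(6n + 11) + 1/6| < eps whenever n > (29/36)/eps.
Take N = (29/36)/eps. If n > N then |(-n + 3)/(6n + 11) + 1/6| ≤ (29/36)/n < eps.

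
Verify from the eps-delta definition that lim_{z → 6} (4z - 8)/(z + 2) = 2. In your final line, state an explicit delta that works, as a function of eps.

delta = min(4, 2eps)

Let eps > 0 be given. We want delta > 0 with 0 < |z − 6| < delta ⇒ |(4z - 8)/(z + 2) − 2| < eps.
Combining over a common denominator, (4z - 8)/(z + 2) − 2 = [(4z - 8)·8 − 16·(z + 2)] / [8·(z + 2)] = 16(z − 6) / (8(z + 2)).
So |(4z - 8)/(z + 2) − 2| = 16|z − 6| / (8·|z + 2|).
Restrict delta ≤ 4. Then |z − 6| < 4 gives |z + 2| = |(z − 6) + 8| ≥ 8 − 4 = 4.
Hence |(4z - 8)/(z + 2) − 2| < 16|z − 6|/(8·4) = (1/2)|z − 6|, which is < eps once |z − 6| < 2eps.
Take delta = min(4, 2eps). Then 0 < |z − 6| < delta forces both bounds, so |(4z - 8)/(z + 2) − 2| < eps.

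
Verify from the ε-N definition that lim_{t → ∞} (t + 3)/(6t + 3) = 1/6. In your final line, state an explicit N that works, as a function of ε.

Fix ε > 0. We seek N > 0 such that t > N implies |(t + 3)/(6t + 3) − (1/6)| < ε.
(t + 3)/(6t + 3) − (1/6) = (6(t + 3) − (6t + 3)) / (6(6t + 3)) = 15/(6(6t + 3)).
For t > 0 we have 6t + 3 > 6t, so |(t + 3)/(6t + 3) − (1/6)| = 15/(6(6t + 3)) < 15/(6·6t) = (5/12)/t.
Thus |(t + 3)/(6t + 3) − (1/6)| < ε whenever t > (5/12)/ε.
Take N = (5/12)/ε. If t > N then |(t + 3)/(6t + 3) − (1/6)| < (5/12)/t < ε.

N = (5/12)/ε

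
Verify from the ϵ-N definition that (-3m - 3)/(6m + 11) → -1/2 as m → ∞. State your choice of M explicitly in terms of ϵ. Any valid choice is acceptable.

M = (5/12)/ϵ

Let ϵ > 0. For m ≥ 1, |(-3m - 3)/(6m + 11) + 1/2| = |15|/(6(6m + 11)) = 15/(6(6m + 11)).
Since 6m + 11 ≥ 6m for m ≥ 1, this is ≤ 15/(6·6m) = (5/12)/m.
So |(-3m - 3)/(6m + 11) + 1/2| < ϵ whenever m > (5/12)/ϵ.
Take M = (5/12)/ϵ. If m > M then |(-3m - 3)/(6m + 11) + 1/2| ≤ (5/12)/m < ϵ.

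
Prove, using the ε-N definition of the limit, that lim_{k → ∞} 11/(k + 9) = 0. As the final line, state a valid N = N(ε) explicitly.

N = 11/ε

Let ε > 0. For k ≥ 1, |11/(k + 9) − 0| = 11/(k + 9) ≤ 11/k.
We need 11/k < ε, i.e. k > 11/ε.
Take N = 11/ε. If k > N then |11/(k + 9)| ≤ 11/k < ε.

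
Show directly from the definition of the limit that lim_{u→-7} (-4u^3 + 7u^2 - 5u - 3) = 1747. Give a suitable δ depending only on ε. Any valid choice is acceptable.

Let ε > 0. We want δ > 0 such that 0 < |u + 7| < δ implies |(-4u^3 + 7u^2 - 5u - 3) − 1747| < ε.
(-4u^3 + 7u^2 - 5u - 3) − 1747 = -4u^3 + 7u^2 - 5u - 1750 = (u + 7)(-4u^2 + 35u - 250).
So |(-4u^3 + 7u^2 - 5u - 3) − 1747| = |u + 7|·|-4u^2 + 35u - 250|.
Require δ ≤ 2. Then |u + 7| < 2 gives |u| < 9, and by the triangle inequality |-4u^2 + 35u - 250| ≤ 4·9^2 + 35·9 + 250 = 889.
Hence |(-4u^3 + 7u^2 - 5u - 3) − 1747| ≤ 889|u + 7| < ε provided |u + 7| < ε/889.
Choosing δ = min(2, ε/889) ensures both conditions, hence |(-4u^3 + 7u^2 - 5u - 3) − 1747| < ε.

δ = min(2, ε/889)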